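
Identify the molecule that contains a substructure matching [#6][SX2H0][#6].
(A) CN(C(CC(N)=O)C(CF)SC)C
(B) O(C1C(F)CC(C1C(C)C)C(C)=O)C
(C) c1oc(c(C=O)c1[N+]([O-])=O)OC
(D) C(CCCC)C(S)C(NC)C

A

[#6][SX2H0][#6] describes an aliphatic sulfur bridging two carbons with no H on the sulfur (a thioether).
(A) contains a methylthio ether (-SCH3), which satisfies every atom and bond constraint.
(B) has a methoxy ether (-OCH3) but the bridging atom is O, not S.
(C) has a methoxy ether (-OCH3) but the bridging atom is O, not S.
(D) has a thiol (-SH) but the sulfur has H1, not H0 bridging two carbons.
So the answer is (A).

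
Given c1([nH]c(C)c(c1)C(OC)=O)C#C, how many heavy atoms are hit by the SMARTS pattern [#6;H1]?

The query [#6;H1] means: any carbon bearing exactly one hydrogen.
Check the 12 heavy atoms by environment: 1× n (aromatic, H1) → no; 3× c (aromatic, H0) → no; 1× c (aromatic, H1) → match; 2× C (H0) → no; 1× C (H1) → match; 2× O (H0) → no; 2× C (H3) → no.
Summing the matching environments: 1 + 1 = 2 matching atoms.

2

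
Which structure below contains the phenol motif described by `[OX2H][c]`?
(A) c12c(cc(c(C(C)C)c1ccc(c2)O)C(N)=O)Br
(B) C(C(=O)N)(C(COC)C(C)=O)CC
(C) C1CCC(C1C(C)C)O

A

[OX2H][c] describes a hydroxyl oxygen attached to an aromatic carbon (a phenol).
(A) contains a hydroxyl group (-OH), which satisfies every atom and bond constraint.
(B) has a methoxy ether (-OCH3) but the oxygen has H0, not H1.
(C) has a hydroxyl group (-OH) but the -OH is on an aliphatic carbon, not an aromatic c.
So the answer is (A).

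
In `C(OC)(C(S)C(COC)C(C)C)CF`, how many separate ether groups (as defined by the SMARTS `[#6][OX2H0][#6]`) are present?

[#6][OX2H0][#6] is the SMARTS for an ether: an aliphatic oxygen bridging two carbons with no H on the oxygen.
The molecule carries 2 separate instances of a methoxy ether (-OCH3) meeting every constraint; each maps to a distinct set of atoms, giving 2 matches.

2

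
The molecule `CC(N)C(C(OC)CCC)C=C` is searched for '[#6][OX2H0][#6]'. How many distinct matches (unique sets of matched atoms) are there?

1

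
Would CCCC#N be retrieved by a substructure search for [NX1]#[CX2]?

Yes

The pattern [NX1]#[CX2] describes a nitrogen triple-bonded to a two-connected carbon — a nitrile.
The molecule carries a nitrile (-C#N), whose atoms satisfy every constraint of the query, so the pattern matches.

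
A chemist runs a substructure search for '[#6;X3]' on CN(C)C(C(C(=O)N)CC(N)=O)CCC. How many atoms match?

2

Check the 15 heavy atoms by environment: 8× C (X4) → no; 2× C (X3) → match; 2× O (X1) → no; 3× N (X3) → no.
That gives 2 matching atoms.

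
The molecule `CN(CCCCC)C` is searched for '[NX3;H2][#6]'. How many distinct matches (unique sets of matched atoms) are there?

[NX3;H2][#6] is the SMARTS for a primary amine: a trivalent nitrogen with two H attached to carbon.
The molecule has a dimethylamino group (-N(CH3)2), but the nitrogen has H0, not H2; nothing else fits, so there are 0 matches.

0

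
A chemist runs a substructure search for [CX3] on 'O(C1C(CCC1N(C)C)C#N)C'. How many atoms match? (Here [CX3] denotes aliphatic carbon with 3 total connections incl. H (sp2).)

0

Check the 12 heavy atoms by environment: 8× C (X4) → no; 1× C (X2) → no; 1× N (X1) → no; 1× N (X3) → no; 1× O (X2) → no.
No environment satisfies the query, so 0 matching atoms.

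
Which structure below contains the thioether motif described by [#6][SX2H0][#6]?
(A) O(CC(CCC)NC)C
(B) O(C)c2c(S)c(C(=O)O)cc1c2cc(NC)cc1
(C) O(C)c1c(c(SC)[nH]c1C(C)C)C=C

C

[#6][SX2H0][#6] describes an aliphatic sulfur bridging two carbons with no H on the sulfur (a thioether).
(A) has a methoxy ether (-OCH3) but the bridging atom is O, not S.
(B) has a methoxy ether (-OCH3) but the bridging atom is O, not S.
(C) contains a methylthio ether (-SCH3), which satisfies every atom and bond constraint.
So the answer is (C).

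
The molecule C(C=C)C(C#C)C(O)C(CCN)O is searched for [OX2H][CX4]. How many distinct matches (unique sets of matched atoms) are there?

2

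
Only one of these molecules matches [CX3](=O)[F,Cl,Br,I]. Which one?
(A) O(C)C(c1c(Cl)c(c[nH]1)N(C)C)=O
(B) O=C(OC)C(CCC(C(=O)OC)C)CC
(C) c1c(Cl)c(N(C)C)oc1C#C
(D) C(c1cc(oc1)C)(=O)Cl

[CX3](=O)[F,Cl,Br,I] describes a carbonyl carbon bonded to a halogen (an acyl halide).
(A) has a methyl-ester group (-C(=O)OCH3) but the carbonyl is bonded to -O-C, not to a halogen.
(B) has a methyl-ester group (-C(=O)OCH3) but the carbonyl is bonded to -O-C, not to a halogen.
(C) has a chloro substituent but the Cl is not on a carbonyl carbon.
(D) contains an acyl chloride (-C(=O)Cl), which satisfies every atom and bond constraint.
So the answer is (D).

D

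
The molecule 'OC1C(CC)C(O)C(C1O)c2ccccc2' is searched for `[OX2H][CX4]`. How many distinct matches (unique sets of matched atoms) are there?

3

[OX2H][CX4] is the SMARTS for an aliphatic alcohol: a hydroxyl oxygen bound to an sp3 (X4) carbon.
The molecule carries 3 separate instances of a hydroxyl group (-OH) meeting every constraint; each maps to a distinct set of atoms, giving 3 matches.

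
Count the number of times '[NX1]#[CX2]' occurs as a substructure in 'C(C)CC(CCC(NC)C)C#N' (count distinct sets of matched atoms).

1

[NX1]#[CX2] is the SMARTS for a nitrile: a nitrogen triple-bonded to a two-connected carbon.
Exactly one fragment in the molecule meets all constraints, giving 1 match.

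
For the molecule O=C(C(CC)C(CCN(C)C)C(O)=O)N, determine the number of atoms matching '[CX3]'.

2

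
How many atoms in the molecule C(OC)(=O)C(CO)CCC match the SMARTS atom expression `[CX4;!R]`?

6

Check the 10 heavy atoms by environment: 6× C (X4, acyclic) → match; 2× O (X2, acyclic) → no; 1× C (X3, acyclic) → no; 1× O (X1, acyclic) → no.
That gives 6 matching atoms.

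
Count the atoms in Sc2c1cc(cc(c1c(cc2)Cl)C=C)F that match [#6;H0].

6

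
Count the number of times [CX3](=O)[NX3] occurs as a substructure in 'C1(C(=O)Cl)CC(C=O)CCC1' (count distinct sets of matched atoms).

0

[CX3](=O)[NX3] is the SMARTS for an amide: a carbonyl carbon bonded to a trivalent nitrogen.
No fragment in the molecule satisfies every constraint, giving 0 matches.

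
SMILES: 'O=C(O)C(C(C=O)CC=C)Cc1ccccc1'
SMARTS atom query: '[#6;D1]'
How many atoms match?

1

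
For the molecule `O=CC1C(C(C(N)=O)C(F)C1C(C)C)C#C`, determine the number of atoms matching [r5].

5

The query [r5] means: r5 matches atoms in a five-membered ring.
Check the 16 heavy atoms by environment: 5× C (in 5-ring) → match; 7× C (acyclic) → no; 2× O (acyclic) → no; 1× N (acyclic) → no; 1× F (acyclic) → no.
That gives 5 matching atoms.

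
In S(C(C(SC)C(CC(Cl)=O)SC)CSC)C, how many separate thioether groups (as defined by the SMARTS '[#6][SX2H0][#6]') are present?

4

[#6][SX2H0][#6] is the SMARTS for a thioether: an aliphatic sulfur bridging two carbons with no H on the sulfur.
The molecule carries 4 separate instances of a methylthio ether (-SCH3) meeting every constraint; each maps to a distinct set of atoms, giving 4 matches.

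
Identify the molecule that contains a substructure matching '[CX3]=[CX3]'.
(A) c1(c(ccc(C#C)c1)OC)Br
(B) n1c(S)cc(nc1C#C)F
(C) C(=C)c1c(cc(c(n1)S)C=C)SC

C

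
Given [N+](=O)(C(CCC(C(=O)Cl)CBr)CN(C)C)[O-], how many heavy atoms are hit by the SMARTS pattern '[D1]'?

7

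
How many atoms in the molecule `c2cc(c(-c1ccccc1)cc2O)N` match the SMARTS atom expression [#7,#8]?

2

Check the 14 heavy atoms by environment: 12× c (aromatic) → no; 1× N → match; 1× O → match.
Summing the matching environments: 1 + 1 = 2 matching atoms.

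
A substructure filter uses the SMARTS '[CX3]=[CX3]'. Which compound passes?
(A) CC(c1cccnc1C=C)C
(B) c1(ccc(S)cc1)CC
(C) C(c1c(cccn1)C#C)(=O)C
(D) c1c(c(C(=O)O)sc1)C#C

A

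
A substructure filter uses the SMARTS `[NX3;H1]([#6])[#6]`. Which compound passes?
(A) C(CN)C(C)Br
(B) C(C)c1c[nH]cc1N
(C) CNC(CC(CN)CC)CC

[NX3;H1]([#6])[#6] describes a trivalent nitrogen with one H, bonded to two carbons (a secondary amine).
(A) has a primary amino group (-NH2) but the nitrogen has H2 and only one carbon neighbour.
(B) has a primary amino group (-NH2) but the nitrogen has H2 and only one carbon neighbour.
(C) contains an N-methylamino group (-NHCH3), which satisfies every atom and bond constraint.
So the answer is (C).

C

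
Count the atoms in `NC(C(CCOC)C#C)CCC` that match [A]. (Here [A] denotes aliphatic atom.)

12

The query [A] means: A matches any aliphatic (non-aromatic) heavy atom.
Check the 12 heavy atoms by environment: 10× C → match; 1× O → match; 1× N → match.
Summing the matching environments: 10 + 1 + 1 = 12 matching atoms.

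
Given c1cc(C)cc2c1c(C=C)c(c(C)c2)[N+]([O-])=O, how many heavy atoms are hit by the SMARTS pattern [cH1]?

4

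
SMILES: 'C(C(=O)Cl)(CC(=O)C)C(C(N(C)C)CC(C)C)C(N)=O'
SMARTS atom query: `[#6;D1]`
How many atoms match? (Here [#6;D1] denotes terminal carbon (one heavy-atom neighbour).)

The query [#6;D1] means: carbon bonded to exactly one heavy atom.
Check the 20 heavy atoms by environment: 2× C (D2) → no; 7× C (D3) → no; 3× O (D1) → no; 1× N (D1) → no; 1× N (D3) → no; 5× C (D1) → match; 1× Cl (D1) → no.
That gives 5 matching atoms.

5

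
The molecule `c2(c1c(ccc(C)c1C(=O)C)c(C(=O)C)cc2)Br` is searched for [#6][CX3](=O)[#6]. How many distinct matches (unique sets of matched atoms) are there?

2

[#6][CX3](=O)[#6] is the SMARTS for a ketone: a carbonyl carbon (no H) flanked by two carbons.
The molecule carries 2 separate instances of an acetyl/ketone group (-C(=O)CH3) meeting every constraint; each maps to a distinct set of atoms, giving 2 matches.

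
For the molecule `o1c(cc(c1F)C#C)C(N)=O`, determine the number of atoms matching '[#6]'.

The query [#6] means: #6 matches any atom with atomic number 6 (carbon, aromatic or aliphatic).
Check the 11 heavy atoms by environment: 1× o (aromatic) → no; 4× c (aromatic) → match; 3× C → match; 1× O → no; 1× N → no; 1× F → no.
Summing the matching environments: 4 + 3 = 7 matching atoms.

7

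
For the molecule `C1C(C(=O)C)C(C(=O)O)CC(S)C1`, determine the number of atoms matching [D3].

5

The query [D3] means: atom with exactly three heavy-atom neighbours.
Check the 13 heavy atoms by environment: 5× C (D3) → match; 3× C (D2) → no; 3× O (D1) → no; 1× C (D1) → no; 1× S (D1) → no.
That gives 5 matching atoms.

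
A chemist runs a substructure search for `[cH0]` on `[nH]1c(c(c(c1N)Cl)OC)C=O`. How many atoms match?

The query [cH0] means: aromatic carbon with no attached hydrogen (substituted or ring-fusion).
Check the 11 heavy atoms by environment: 1× n (aromatic, H1) → no; 4× c (aromatic, H0) → match; 1× N (H2) → no; 1× Cl (H0) → no; 2× O (H0) → no; 1× C (H3) → no; 1× C (H1) → no.
That gives 4 matching atoms.

4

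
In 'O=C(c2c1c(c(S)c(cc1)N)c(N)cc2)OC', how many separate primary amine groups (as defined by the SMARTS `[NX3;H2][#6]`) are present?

2

[NX3;H2][#6] is the SMARTS for a primary amine: a trivalent nitrogen with two H attached to carbon.
The molecule carries 2 separate instances of a primary amino group (-NH2) meeting every constraint; each maps to a distinct set of atoms, giving 2 matches.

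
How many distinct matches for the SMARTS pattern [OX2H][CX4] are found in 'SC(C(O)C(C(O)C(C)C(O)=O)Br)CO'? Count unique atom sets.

3

[OX2H][CX4] is the SMARTS for an aliphatic alcohol: a hydroxyl oxygen bound to an sp3 (X4) carbon.
The molecule carries 3 separate instances of a hydroxyl group (-OH) meeting every constraint; each maps to a distinct set of atoms, giving 3 matches.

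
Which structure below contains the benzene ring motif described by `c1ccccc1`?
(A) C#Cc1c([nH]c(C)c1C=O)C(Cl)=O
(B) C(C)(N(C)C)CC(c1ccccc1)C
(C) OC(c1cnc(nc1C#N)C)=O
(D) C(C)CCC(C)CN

B

c1ccccc1 describes six aromatic carbons in a ring (a benzene ring).
(A) has a methyl group (-CH3) but no six-membered all-carbon aromatic ring is present.
(B) contains a phenyl ring, which satisfies every atom and bond constraint.
(C) has a methyl group (-CH3) but no six-membered all-carbon aromatic ring is present.
(D) has a methyl group (-CH3) but no six-membered all-carbon aromatic ring is present.
So the answer is (B).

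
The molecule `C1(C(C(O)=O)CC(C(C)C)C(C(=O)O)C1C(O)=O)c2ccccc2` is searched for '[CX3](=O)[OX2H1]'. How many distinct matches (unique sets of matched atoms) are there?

3

[CX3](=O)[OX2H1] is the SMARTS for a carboxylic acid: an sp2 carbon double-bonded to O and single-bonded to an -OH oxygen.
The molecule carries 3 separate instances of a carboxylic acid group (-C(=O)OH) meeting every constraint; each maps to a distinct set of atoms, giving 3 matches.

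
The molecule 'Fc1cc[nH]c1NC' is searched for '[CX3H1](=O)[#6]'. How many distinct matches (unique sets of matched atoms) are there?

0

[CX3H1](=O)[#6] is the SMARTS for an aldehyde: an sp2 carbon with one H, double-bonded to O and single-bonded to carbon.
No fragment in the molecule satisfies every constraint, giving 0 matches.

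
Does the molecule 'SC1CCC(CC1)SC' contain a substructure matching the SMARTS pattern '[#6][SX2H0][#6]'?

The pattern [#6][SX2H0][#6] describes an aliphatic sulfur bridging two carbons with no H on the sulfur — a thioether.
The molecule carries a methylthio ether (-SCH3), whose atoms satisfy every constraint of the query, so the pattern matches.

Yes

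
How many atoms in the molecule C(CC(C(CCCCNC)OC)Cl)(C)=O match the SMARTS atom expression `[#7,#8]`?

3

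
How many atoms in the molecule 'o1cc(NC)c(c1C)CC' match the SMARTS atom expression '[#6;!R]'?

4

The query [#6;!R] means: carbon not in any ring.
Check the 10 heavy atoms by environment: 1× o (aromatic, in 5-ring) → no; 4× c (aromatic, in 5-ring) → no; 1× N (acyclic) → no; 4× C (acyclic) → match.
That gives 4 matching atoms.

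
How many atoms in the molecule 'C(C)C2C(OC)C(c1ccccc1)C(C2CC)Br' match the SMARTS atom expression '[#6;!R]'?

Check the 18 heavy atoms by environment: 5× C (in 5-ring) → no; 6× c (aromatic, in 6-ring) → no; 5× C (acyclic) → match; 1× O (acyclic) → no; 1× Br (acyclic) → no.
That gives 5 matching atoms.

5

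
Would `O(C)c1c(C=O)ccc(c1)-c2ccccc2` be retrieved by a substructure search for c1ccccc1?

Yes

The pattern c1ccccc1 describes six aromatic carbons in a ring — a benzene ring.
The molecule carries a phenyl ring, whose atoms satisfy every constraint of the query, so the pattern matches.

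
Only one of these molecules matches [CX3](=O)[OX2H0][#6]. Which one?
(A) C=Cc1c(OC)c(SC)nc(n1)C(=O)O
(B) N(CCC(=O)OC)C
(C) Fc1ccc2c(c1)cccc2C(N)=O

[CX3](=O)[OX2H0][#6] describes a carbonyl carbon bonded to an oxygen that is itself bonded to carbon (no H on that O) (an ester).
(A) has a carboxylic acid group (-C(=O)OH) but the singly-bonded O carries H (OX2H1, not H0).
(B) contains a methyl-ester group (-C(=O)OCH3), which satisfies every atom and bond constraint.
(C) has a primary amide (-C(=O)NH2) but the carbonyl is bonded to N, not to an O-C linkage.
So the answer is (B).

B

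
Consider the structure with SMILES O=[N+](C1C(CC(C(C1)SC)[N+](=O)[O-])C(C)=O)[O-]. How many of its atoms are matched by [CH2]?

2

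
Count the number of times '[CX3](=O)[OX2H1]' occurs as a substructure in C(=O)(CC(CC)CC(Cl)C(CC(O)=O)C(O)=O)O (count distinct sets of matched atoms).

3

[CX3](=O)[OX2H1] is the SMARTS for a carboxylic acid: an sp2 carbon double-bonded to O and single-bonded to an -OH oxygen.
The molecule carries 3 separate instances of a carboxylic acid group (-C(=O)OH) meeting every constraint; each maps to a distinct set of atoms, giving 3 matches.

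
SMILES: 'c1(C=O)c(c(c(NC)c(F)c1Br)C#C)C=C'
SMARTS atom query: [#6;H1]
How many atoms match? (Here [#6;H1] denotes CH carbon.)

3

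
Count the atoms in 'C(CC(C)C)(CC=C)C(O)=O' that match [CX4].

6

The query [CX4] means: C with X4: aliphatic carbon with exactly 4 total connections (bonds + H).
Check the 11 heavy atoms by environment: 6× C (X4) → match; 3× C (X3) → no; 1× O (X1) → no; 1× O (X2) → no.
That gives 6 matching atoms.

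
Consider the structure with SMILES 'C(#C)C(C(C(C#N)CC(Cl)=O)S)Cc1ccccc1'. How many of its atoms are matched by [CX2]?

Check the 19 heavy atoms by environment: 5× C (X4) → no; 1× C (X3) → no; 1× O (X1) → no; 1× Cl (X1) → no; 3× C (X2) → match; 1× S (X2) → no; 6× c (aromatic, X3) → no; 1× N (X1) → no.
That gives 3 matching atoms.

3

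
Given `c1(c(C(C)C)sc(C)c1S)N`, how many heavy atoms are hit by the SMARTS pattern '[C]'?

The query [C] means: uppercase C matches aliphatic (non-aromatic) carbon only.
Check the 11 heavy atoms by environment: 1× s (aromatic) → no; 4× c (aromatic) → no; 4× C → match; 1× S → no; 1× N → no.
That gives 4 matching atoms.

4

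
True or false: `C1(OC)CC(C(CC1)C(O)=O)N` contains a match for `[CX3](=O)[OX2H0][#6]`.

The pattern [CX3](=O)[OX2H0][#6] describes a carbonyl carbon bonded to an oxygen that is itself bonded to carbon (no H on that O) — an ester.
The closest candidate here is a methoxy ether (-OCH3), but the ether oxygen is not adjacent to a C=O carbon. No other fragment satisfies the full query, so there is no match.

False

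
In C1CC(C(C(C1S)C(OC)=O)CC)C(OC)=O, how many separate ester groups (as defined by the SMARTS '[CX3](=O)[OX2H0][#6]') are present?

2

[CX3](=O)[OX2H0][#6] is the SMARTS for an ester: a carbonyl carbon bonded to an oxygen that is itself bonded to carbon (no H on that O).
The molecule carries 2 separate instances of a methyl-ester group (-C(=O)OCH3) meeting every constraint; each maps to a distinct set of atoms, giving 2 matches.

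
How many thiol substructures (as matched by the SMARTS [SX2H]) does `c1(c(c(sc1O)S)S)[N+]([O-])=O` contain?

2

[SX2H] is the SMARTS for a thiol: an aliphatic sulfur with two connections, one being H.
The molecule carries 2 separate instances of a thiol (-SH) meeting every constraint; each maps to a distinct set of atoms, giving 2 matches.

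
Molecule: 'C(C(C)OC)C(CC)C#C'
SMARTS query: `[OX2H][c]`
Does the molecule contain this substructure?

No

The pattern [OX2H][c] describes a hydroxyl oxygen attached to an aromatic carbon — a phenol.
The closest candidate here is a methoxy ether (-OCH3), but the oxygen has H0, not H1. No other fragment satisfies the full query, so there is no match.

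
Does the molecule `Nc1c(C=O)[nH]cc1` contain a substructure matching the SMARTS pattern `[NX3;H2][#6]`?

Yes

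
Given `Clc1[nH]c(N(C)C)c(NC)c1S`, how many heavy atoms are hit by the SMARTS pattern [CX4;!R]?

3

The query [CX4;!R] means: aliphatic carbon with four total connections, not in a ring.
Check the 12 heavy atoms by environment: 1× n (aromatic, X3, in 5-ring) → no; 4× c (aromatic, X3, in 5-ring) → no; 2× N (X3, acyclic) → no; 3× C (X4, acyclic) → match; 1× Cl (X1, acyclic) → no; 1× S (X2, acyclic) → no.
That gives 3 matching atoms.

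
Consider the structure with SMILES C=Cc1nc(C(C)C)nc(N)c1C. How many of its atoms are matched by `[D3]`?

5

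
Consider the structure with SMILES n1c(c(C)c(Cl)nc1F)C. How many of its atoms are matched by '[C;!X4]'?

0

The query [C;!X4] means: aliphatic carbon that does not have four total connections.
Check the 10 heavy atoms by environment: 2× n (aromatic, X2) → no; 4× c (aromatic, X3) → no; 1× F (X1) → no; 2× C (X4) → no; 1× Cl (X1) → no.
No environment satisfies the query, so 0 matching atoms.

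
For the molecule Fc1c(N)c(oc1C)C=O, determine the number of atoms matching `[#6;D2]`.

The query [#6;D2] means: any carbon bonded to exactly two heavy atoms.
Check the 10 heavy atoms by environment: 1× o (aromatic, D2) → no; 4× c (aromatic, D3) → no; 1× F (D1) → no; 1× C (D2) → match; 1× O (D1) → no; 1× C (D1) → no; 1× N (D1) → no.
That gives 1 matching atom.

1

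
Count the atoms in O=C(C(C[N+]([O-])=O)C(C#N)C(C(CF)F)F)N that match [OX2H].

0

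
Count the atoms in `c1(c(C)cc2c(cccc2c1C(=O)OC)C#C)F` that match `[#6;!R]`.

5

Check the 18 heavy atoms by environment: 10× c (aromatic, in 6-ring) → no; 5× C (acyclic) → match; 2× O (acyclic) → no; 1× F (acyclic) → no.
That gives 5 matching atoms.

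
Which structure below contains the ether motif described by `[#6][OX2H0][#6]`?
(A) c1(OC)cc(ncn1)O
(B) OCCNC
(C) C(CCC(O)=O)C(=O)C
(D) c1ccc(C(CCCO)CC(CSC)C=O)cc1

A

[#6][OX2H0][#6] describes an aliphatic oxygen bridging two carbons with no H on the oxygen (an ether).
(A) contains a methoxy ether (-OCH3), which satisfies every atom and bond constraint.
(B) has a hydroxyl group (-OH) but the oxygen has H1, not H0 bridging two carbons.
(C) has a carboxylic acid group (-C(=O)OH) but the -OH oxygen has H1; the =O is OX1, not OX2.
(D) has a hydroxyl group (-OH) but the oxygen has H1, not H0 bridging two carbons.
So the answer is (A).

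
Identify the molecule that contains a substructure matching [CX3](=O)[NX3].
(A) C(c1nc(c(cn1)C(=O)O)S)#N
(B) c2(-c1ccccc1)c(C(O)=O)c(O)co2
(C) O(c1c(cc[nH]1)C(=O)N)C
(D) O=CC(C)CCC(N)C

[CX3](=O)[NX3] describes a carbonyl carbon bonded to a trivalent nitrogen (an amide).
(A) has a carboxylic acid group (-C(=O)OH) but the carbonyl is bonded to O, not to an NX3 nitrogen.
(B) has a carboxylic acid group (-C(=O)OH) but the carbonyl is bonded to O, not to an NX3 nitrogen.
(C) contains a primary amide (-C(=O)NH2), which satisfies every atom and bond constraint.
(D) has a primary amino group (-NH2) but the -NH2 is not attached to a carbonyl carbon.
So the answer is (C).

C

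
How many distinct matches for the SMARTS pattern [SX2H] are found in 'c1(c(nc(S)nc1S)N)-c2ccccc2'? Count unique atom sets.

2

[SX2H] is the SMARTS for a thiol: an aliphatic sulfur with two connections, one being H.
The molecule carries 2 separate instances of a thiol (-SH) meeting every constraint; each maps to a distinct set of atoms, giving 2 matches.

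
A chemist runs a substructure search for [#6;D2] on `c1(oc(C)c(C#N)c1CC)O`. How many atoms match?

The query [#6;D2] means: any carbon bonded to exactly two heavy atoms.
Check the 11 heavy atoms by environment: 1× o (aromatic, D2) → no; 4× c (aromatic, D3) → no; 2× C (D2) → match; 1× N (D1) → no; 1× O (D1) → no; 2× C (D1) → no.
That gives 2 matching atoms.

2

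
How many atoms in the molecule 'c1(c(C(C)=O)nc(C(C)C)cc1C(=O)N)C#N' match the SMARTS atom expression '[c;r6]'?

5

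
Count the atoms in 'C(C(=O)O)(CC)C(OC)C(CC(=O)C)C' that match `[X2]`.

Check the 15 heavy atoms by environment: 9× C (X4) → no; 2× C (X3) → no; 2× O (X1) → no; 2× O (X2) → match.
That gives 2 matching atoms.

2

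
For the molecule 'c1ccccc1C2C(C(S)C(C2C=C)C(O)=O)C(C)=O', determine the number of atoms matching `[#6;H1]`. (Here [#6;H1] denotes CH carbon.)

11

The query [#6;H1] means: any carbon bearing exactly one hydrogen.
Check the 20 heavy atoms by environment: 6× C (H1) → match; 1× c (aromatic, H0) → no; 5× c (aromatic, H1) → match; 2× C (H0) → no; 2× O (H0) → no; 1× O (H1) → no; 1× S (H1) → no; 1× C (H2) → no; 1× C (H3) → no.
Summing the matching environments: 6 + 5 = 11 matching atoms.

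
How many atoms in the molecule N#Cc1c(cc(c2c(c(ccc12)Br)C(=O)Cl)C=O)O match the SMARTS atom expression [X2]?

The query [X2] means: any atom with exactly two total connections (bonds + H).
Check the 19 heavy atoms by environment: 10× c (aromatic, X3) → no; 1× C (X2) → match; 1× N (X1) → no; 2× C (X3) → no; 2× O (X1) → no; 1× O (X2) → match; 1× Cl (X1) → no; 1× Br (X1) → no.
Summing the matching environments: 1 + 1 = 2 matching atoms.

2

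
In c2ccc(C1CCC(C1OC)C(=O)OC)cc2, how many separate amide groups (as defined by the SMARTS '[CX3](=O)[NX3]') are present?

[CX3](=O)[NX3] is the SMARTS for an amide: a carbonyl carbon bonded to a trivalent nitrogen.
The molecule has a methyl-ester group (-C(=O)OCH3), but the carbonyl is bonded to O, not to an NX3 nitrogen; nothing else fits, so there are 0 matches.

0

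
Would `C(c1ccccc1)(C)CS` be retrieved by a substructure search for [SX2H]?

Yes

The pattern [SX2H] describes an aliphatic sulfur with two connections, one being H — a thiol.
The molecule carries a thiol (-SH), whose atoms satisfy every constraint of the query, so the pattern matches.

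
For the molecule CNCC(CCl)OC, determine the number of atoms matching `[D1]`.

The query [D1] means: atom with exactly one heavy-atom neighbour (degree 1).
Check the 8 heavy atoms by environment: 2× C (D2) → no; 1× C (D3) → no; 1× O (D2) → no; 2× C (D1) → match; 1× N (D2) → no; 1× Cl (D1) → match.
Summing the matching environments: 2 + 1 = 3 matching atoms.

3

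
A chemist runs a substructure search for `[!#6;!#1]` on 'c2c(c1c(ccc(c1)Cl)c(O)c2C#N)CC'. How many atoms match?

3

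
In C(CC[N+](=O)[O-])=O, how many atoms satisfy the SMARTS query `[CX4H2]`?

2

The query [CX4H2] means: sp3 carbon (X4) with exactly two hydrogens.
Check the 7 heavy atoms by environment: 2× C (H2, X4) → match; 1× C (H1, X3) → no; 2× O (H0, X1) → no; 1× N (charge +1, H0, X3) → no; 1× O (charge -1, H0, X1) → no.
That gives 2 matching atoms.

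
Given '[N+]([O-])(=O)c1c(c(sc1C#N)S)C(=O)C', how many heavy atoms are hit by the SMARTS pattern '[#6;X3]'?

5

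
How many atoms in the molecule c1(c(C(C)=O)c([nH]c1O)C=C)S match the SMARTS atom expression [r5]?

5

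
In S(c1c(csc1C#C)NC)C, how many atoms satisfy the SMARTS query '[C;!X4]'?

2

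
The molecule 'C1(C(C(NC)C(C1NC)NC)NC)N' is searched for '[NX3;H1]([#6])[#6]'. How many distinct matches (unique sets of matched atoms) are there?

[NX3;H1]([#6])[#6] is the SMARTS for a secondary amine: a trivalent nitrogen with one H, bonded to two carbons.
The molecule carries 4 separate instances of an N-methylamino group (-NHCH3) meeting every constraint; each maps to a distinct set of atoms, giving 4 matches.

4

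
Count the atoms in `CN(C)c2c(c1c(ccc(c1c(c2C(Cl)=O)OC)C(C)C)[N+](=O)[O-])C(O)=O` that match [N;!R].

2

The query [N;!R] means: aliphatic nitrogen not in a ring.
Check the 27 heavy atoms by environment: 10× c (aromatic, in 6-ring) → no; 8× C (acyclic) → no; 5× O (acyclic) → no; 1× Cl (acyclic) → no; 1× N (acyclic) → match; 1× N (charge +1, acyclic) → match; 1× O (charge -1, acyclic) → no.
Summing the matching environments: 1 + 1 = 2 matching atoms.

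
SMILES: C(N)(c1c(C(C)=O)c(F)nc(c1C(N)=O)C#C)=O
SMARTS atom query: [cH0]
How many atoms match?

5

Check the 18 heavy atoms by environment: 1× n (aromatic, H0) → no; 5× c (aromatic, H0) → match; 4× C (H0) → no; 3× O (H0) → no; 2× N (H2) → no; 1× C (H1) → no; 1× C (H3) → no; 1× F (H0) → no.
That gives 5 matching atoms.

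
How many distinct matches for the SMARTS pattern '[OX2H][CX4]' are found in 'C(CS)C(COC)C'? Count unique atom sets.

0

[OX2H][CX4] is the SMARTS for an aliphatic alcohol: a hydroxyl oxygen bound to an sp3 (X4) carbon.
The molecule has a methoxy ether (-OCH3), but the oxygen has H0 (ether), not H1; nothing else fits, so there are 0 matches.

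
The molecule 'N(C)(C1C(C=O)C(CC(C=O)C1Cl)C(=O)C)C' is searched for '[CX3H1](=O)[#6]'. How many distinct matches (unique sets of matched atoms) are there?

2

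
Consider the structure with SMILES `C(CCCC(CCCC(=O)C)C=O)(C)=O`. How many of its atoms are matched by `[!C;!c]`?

Check the 15 heavy atoms by environment: 12× C → no; 3× O → match.
That gives 3 matching atoms.

3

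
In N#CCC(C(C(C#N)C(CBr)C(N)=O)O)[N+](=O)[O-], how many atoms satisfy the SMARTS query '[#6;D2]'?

4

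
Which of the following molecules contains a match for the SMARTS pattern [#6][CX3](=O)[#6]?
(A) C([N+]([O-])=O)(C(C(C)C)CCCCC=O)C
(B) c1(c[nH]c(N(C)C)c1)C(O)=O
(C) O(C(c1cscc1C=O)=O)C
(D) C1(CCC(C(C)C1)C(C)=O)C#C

[#6][CX3](=O)[#6] describes a carbonyl carbon (no H) flanked by two carbons (a ketone).
(A) has an aldehyde (-CHO) but the carbonyl carbon has H1, so it is not flanked by two carbons.
(B) has a carboxylic acid group (-C(=O)OH) but one neighbour of the carbonyl carbon is O, not C.
(C) has a methyl-ester group (-C(=O)OCH3) but one neighbour of the carbonyl carbon is O, not C.
(D) contains an acetyl/ketone group (-C(=O)CH3), which satisfies every atom and bond constraint.
So the answer is (D).

D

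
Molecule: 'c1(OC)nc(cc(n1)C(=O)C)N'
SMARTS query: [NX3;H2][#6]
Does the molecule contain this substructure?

Yes

The pattern [NX3;H2][#6] describes a trivalent nitrogen with two H attached to carbon — a primary amine.
The molecule carries a primary amino group (-NH2), whose atoms satisfy every constraint of the query, so the pattern matches.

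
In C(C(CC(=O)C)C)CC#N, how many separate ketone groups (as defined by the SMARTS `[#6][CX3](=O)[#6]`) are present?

1

[#6][CX3](=O)[#6] is the SMARTS for a ketone: a carbonyl carbon (no H) flanked by two carbons.
Exactly one fragment in the molecule meets all constraints, giving 1 match.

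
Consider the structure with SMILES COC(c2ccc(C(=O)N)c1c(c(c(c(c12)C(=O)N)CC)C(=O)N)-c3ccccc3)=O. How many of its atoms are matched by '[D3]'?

The query [D3] means: atom with exactly three heavy-atom neighbours.
Check the 31 heavy atoms by environment: 9× c (aromatic, D3) → match; 7× c (aromatic, D2) → no; 4× C (D3) → match; 4× O (D1) → no; 3× N (D1) → no; 1× O (D2) → no; 2× C (D1) → no; 1× C (D2) → no.
Summing the matching environments: 9 + 4 = 13 matching atoms.

13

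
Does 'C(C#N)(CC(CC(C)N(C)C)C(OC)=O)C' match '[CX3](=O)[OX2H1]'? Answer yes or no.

No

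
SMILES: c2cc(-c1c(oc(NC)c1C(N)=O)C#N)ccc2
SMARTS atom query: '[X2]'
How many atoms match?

The query [X2] means: any atom with exactly two total connections (bonds + H).
Check the 18 heavy atoms by environment: 1× o (aromatic, X2) → match; 10× c (aromatic, X3) → no; 1× C (X2) → match; 1× N (X1) → no; 2× N (X3) → no; 1× C (X4) → no; 1× C (X3) → no; 1× O (X1) → no.
Summing the matching environments: 1 + 1 = 2 matching atoms.

2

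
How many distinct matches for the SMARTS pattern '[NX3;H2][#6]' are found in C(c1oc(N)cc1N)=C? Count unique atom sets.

[NX3;H2][#6] is the SMARTS for a primary amine: a trivalent nitrogen with two H attached to carbon.
The molecule carries 2 separate instances of a primary amino group (-NH2) meeting every constraint; each maps to a distinct set of atoms, giving 2 matches.

2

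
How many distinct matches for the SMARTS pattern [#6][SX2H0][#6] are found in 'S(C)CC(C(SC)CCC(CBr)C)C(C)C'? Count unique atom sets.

2

[#6][SX2H0][#6] is the SMARTS for a thioether: an aliphatic sulfur bridging two carbons with no H on the sulfur.
The molecule carries 2 separate instances of a methylthio ether (-SCH3) meeting every constraint; each maps to a distinct set of atoms, giving 2 matches.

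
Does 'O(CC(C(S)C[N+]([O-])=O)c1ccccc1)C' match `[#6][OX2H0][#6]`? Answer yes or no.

Yes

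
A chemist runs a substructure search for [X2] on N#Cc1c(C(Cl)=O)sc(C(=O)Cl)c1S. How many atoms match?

The query [X2] means: any atom with exactly two total connections (bonds + H).
Check the 14 heavy atoms by environment: 1× s (aromatic, X2) → match; 4× c (aromatic, X3) → no; 1× S (X2) → match; 2× C (X3) → no; 2× O (X1) → no; 2× Cl (X1) → no; 1× C (X2) → match; 1× N (X1) → no.
Summing the matching environments: 1 + 1 + 1 = 3 matching atoms.

3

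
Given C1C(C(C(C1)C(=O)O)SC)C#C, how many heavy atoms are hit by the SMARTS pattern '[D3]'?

4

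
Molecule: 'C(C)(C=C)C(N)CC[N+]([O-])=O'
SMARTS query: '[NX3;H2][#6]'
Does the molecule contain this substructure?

Yes

The pattern [NX3;H2][#6] describes a trivalent nitrogen with two H attached to carbon — a primary amine.
The molecule carries a primary amino group (-NH2), whose atoms satisfy every constraint of the query, so the pattern matches.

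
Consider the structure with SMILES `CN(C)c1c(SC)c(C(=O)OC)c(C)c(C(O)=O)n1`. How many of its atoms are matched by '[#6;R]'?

5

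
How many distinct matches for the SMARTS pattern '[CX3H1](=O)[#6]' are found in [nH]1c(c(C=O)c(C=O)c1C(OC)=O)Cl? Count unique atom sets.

[CX3H1](=O)[#6] is the SMARTS for an aldehyde: an sp2 carbon with one H, double-bonded to O and single-bonded to carbon.
The molecule carries 2 separate instances of an aldehyde (-CHO) meeting every constraint; each maps to a distinct set of atoms, giving 2 matches.

2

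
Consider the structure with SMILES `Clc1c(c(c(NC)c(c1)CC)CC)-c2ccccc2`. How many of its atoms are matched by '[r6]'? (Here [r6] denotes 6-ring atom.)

The query [r6] means: r6 matches atoms in a six-membered ring.
Check the 19 heavy atoms by environment: 12× c (aromatic, in 6-ring) → match; 5× C (acyclic) → no; 1× N (acyclic) → no; 1× Cl (acyclic) → no.
That gives 12 matching atoms.

12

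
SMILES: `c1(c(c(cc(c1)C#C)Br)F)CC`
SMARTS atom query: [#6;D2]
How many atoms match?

Check the 12 heavy atoms by environment: 4× c (aromatic, D3) → no; 2× c (aromatic, D2) → match; 1× F (D1) → no; 2× C (D2) → match; 2× C (D1) → no; 1× Br (D1) → no.
Summing the matching environments: 2 + 2 = 4 matching atoms.

4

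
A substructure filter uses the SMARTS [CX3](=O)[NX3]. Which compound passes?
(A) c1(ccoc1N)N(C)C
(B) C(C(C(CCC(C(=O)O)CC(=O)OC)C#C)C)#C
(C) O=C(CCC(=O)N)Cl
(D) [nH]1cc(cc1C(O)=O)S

C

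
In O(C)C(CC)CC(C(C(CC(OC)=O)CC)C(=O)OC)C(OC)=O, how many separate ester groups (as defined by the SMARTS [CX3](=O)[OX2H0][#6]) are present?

3

[CX3](=O)[OX2H0][#6] is the SMARTS for an ester: a carbonyl carbon bonded to an oxygen that is itself bonded to carbon (no H on that O).
The molecule carries 3 separate instances of a methyl-ester group (-C(=O)OCH3) meeting every constraint; each maps to a distinct set of atoms, giving 3 matches.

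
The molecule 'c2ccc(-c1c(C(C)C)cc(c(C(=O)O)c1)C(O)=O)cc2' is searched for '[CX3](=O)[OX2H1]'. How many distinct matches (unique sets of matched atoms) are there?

[CX3](=O)[OX2H1] is the SMARTS for a carboxylic acid: an sp2 carbon double-bonded to O and single-bonded to an -OH oxygen.
The molecule carries 2 separate instances of a carboxylic acid group (-C(=O)OH) meeting every constraint; each maps to a distinct set of atoms, giving 2 matches.

2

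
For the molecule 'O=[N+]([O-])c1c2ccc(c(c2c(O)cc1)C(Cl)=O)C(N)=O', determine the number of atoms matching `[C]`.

The query [C] means: uppercase C matches aliphatic (non-aromatic) carbon only.
Check the 20 heavy atoms by environment: 10× c (aromatic) → no; 2× C → match; 4× O → no; 1× N → no; 1× Cl → no; 1× N (charge +1) → no; 1× O (charge -1) → no.
That gives 2 matching atoms.

2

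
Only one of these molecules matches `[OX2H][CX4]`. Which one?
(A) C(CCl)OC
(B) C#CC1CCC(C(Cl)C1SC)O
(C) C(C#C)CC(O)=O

[OX2H][CX4] describes a hydroxyl oxygen bound to an sp3 (X4) carbon (an aliphatic alcohol).
(A) has a methoxy ether (-OCH3) but the oxygen has H0 (ether), not H1.
(B) contains a hydroxyl group (-OH), which satisfies every atom and bond constraint.
(C) has a carboxylic acid group (-C(=O)OH) but the -OH is on a CX3 carbonyl carbon, not a CX4 carbon.
So the answer is (B).

B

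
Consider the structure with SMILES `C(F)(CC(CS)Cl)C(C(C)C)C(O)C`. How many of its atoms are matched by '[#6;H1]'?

5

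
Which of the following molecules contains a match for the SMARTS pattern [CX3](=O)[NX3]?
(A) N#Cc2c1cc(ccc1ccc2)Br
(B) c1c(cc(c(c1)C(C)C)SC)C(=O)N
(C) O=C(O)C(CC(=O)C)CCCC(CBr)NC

[CX3](=O)[NX3] describes a carbonyl carbon bonded to a trivalent nitrogen (an amide).
(A) has a nitrile (-C#N) but the nitrile N is NX1 (triple-bonded), not NX3.
(B) contains a primary amide (-C(=O)NH2), which satisfies every atom and bond constraint.
(C) has a carboxylic acid group (-C(=O)OH) but the carbonyl is bonded to O, not to an NX3 nitrogen.
So the answer is (B).

B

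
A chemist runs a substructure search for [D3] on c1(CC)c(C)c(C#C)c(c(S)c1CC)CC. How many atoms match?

The query [D3] means: atom with exactly three heavy-atom neighbours.
Check the 16 heavy atoms by environment: 6× c (aromatic, D3) → match; 5× C (D1) → no; 4× C (D2) → no; 1× S (D1) → no.
That gives 6 matching atoms.

6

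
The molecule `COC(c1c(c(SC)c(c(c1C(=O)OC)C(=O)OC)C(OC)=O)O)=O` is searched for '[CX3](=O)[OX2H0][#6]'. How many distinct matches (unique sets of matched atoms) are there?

[CX3](=O)[OX2H0][#6] is the SMARTS for an ester: a carbonyl carbon bonded to an oxygen that is itself bonded to carbon (no H on that O).
The molecule carries 4 separate instances of a methyl-ester group (-C(=O)OCH3) meeting every constraint; each maps to a distinct set of atoms, giving 4 matches.

4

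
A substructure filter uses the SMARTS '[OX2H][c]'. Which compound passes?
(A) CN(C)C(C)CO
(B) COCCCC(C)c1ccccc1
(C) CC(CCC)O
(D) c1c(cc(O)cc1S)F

[OX2H][c] describes a hydroxyl oxygen attached to an aromatic carbon (a phenol).
(A) has a hydroxyl group (-OH) but the -OH is on an aliphatic carbon, not an aromatic c.
(B) has a methoxy ether (-OCH3) but the oxygen has H0, not H1.
(C) has a hydroxyl group (-OH) but the -OH is on an aliphatic carbon, not an aromatic c.
(D) contains a hydroxyl group (-OH), which satisfies every atom and bond constraint.
So the answer is (D).

D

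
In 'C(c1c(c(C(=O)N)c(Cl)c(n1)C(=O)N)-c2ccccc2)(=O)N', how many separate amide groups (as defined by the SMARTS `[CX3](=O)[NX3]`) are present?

3

[CX3](=O)[NX3] is the SMARTS for an amide: a carbonyl carbon bonded to a trivalent nitrogen.
The molecule carries 3 separate instances of a primary amide (-C(=O)NH2) meeting every constraint; each maps to a distinct set of atoms, giving 3 matches.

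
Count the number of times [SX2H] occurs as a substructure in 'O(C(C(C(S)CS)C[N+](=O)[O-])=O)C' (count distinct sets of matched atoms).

2

[SX2H] is the SMARTS for a thiol: an aliphatic sulfur with two connections, one being H.
The molecule carries 2 separate instances of a thiol (-SH) meeting every constraint; each maps to a distinct set of atoms, giving 2 matches.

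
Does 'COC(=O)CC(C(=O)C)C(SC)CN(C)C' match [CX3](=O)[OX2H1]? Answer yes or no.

No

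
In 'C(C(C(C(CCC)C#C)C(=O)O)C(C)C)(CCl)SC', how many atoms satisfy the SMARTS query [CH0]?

Check the 19 heavy atoms by environment: 3× C (H2) → no; 6× C (H1) → no; 1× S (H0) → no; 4× C (H3) → no; 2× C (H0) → match; 1× Cl (H0) → no; 1× O (H0) → no; 1× O (H1) → no.
That gives 2 matching atoms.

2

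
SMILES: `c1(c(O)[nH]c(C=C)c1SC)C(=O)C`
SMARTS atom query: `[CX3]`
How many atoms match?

3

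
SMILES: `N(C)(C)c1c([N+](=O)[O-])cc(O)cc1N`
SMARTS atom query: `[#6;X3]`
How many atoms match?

Check the 14 heavy atoms by environment: 6× c (aromatic, X3) → match; 2× N (X3) → no; 2× C (X4) → no; 1× O (X2) → no; 1× N (charge +1, X3) → no; 1× O (charge -1, X1) → no; 1× O (X1) → no.
That gives 6 matching atoms.

6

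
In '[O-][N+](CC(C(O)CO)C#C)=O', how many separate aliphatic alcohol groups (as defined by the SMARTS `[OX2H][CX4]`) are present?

2

[OX2H][CX4] is the SMARTS for an aliphatic alcohol: a hydroxyl oxygen bound to an sp3 (X4) carbon.
The molecule carries 2 separate instances of a hydroxyl group (-OH) meeting every constraint; each maps to a distinct set of atoms, giving 2 matches.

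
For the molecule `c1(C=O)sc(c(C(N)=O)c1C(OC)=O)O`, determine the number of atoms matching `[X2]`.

3

Check the 15 heavy atoms by environment: 1× s (aromatic, X2) → match; 4× c (aromatic, X3) → no; 2× O (X2) → match; 3× C (X3) → no; 3× O (X1) → no; 1× N (X3) → no; 1× C (X4) → no.
Summing the matching environments: 1 + 2 = 3 matching atoms.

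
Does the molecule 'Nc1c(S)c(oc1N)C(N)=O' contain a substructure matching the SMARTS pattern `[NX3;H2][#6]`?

The pattern [NX3;H2][#6] describes a trivalent nitrogen with two H attached to carbon — a primary amine.
The molecule carries a primary amino group (-NH2), whose atoms satisfy every constraint of the query, so the pattern matches.

Yes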